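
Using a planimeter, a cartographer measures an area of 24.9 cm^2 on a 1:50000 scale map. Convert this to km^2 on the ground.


ground_area = 24.9 * (50000/100)^2 = 6225000.0 m^2 = 6.225 km^2

6.225 km^2


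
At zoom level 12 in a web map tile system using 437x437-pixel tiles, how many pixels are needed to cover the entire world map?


tiles per axis = 2^12 = 4096
total tiles = 4096^2 = 16777216
pixels per axis = 4096 * 437 = 1789952
total pixels = 1789952^2 = 3203928162304

3203928162304 pixels


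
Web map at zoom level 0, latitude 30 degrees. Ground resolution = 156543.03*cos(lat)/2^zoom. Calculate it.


res = 156543.03 * cos(30) / 2^0 = 156543.03 * 0.8660254 / 1 = 135570.24 m/pixel

135570.24 m/pixel


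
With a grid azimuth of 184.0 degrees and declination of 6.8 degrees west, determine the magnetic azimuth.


magnetic azimuth = grid azimuth - declination (east +ve)
mag_az = 184.0 - -6.8 = 190.8 degrees

190.8 degrees


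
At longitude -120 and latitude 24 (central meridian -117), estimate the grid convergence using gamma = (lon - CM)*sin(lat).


gamma = (-120 - -117) * sin(24) = -3 * 0.406737 = -1.22 degrees

-1.22 degrees


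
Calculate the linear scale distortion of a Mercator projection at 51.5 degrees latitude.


SF = 1 / cos(51.5) = 1 / 0.622515 = 1.606

1.606


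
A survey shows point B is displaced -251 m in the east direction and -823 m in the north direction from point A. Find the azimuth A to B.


az = atan2(-251, -823) = -163.0 deg
adjusted to 0-360: 197.0 degrees

197.0 degrees


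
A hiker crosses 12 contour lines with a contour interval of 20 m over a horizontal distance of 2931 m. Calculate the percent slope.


elevation change = 12 * 20 = 240 m
slope = 240 / 2931 * 100 = 8.2%

8.2%


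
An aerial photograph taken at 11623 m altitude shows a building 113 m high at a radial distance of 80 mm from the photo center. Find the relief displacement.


d = h * r / H = 113 * 80 / 11623 = 0.78 mm

0.78 mm


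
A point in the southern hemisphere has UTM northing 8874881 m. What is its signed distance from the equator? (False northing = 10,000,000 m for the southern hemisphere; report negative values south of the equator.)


For southern: actual = 8874881 - 10000000 = -1125119 m

-1125119 m


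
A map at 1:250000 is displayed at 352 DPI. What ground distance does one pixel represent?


pixel_cm = 2.54 / 352 ≈ 0.007216 cm
ground = pixel_cm * 250000 / 100 = 2.54 * 250000 / (352 * 100) = 635000 / 35200 ≈ 18.04 m

18.04 m


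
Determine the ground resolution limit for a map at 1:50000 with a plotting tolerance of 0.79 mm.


ground = 0.79 mm * 50000 / 1000 = 39.5 m

39.5 m


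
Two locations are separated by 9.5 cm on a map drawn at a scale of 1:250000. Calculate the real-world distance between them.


ground = 9.5 cm * 250000 / 100 = 23750.0 m = 23.75 km

23.75 km


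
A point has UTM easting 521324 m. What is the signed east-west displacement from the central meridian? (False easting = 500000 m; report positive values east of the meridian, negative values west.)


displacement = 521324 - 500000 = 21324 m

21324 m


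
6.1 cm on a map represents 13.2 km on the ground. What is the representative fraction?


ground = 13.2 km = 1320000 cm; RF denominator = ground / map = 1320000 / 6.1 ≈ 216393; RF = 1:216393

1:216393


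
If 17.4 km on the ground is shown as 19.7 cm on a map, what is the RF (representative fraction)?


ground = 17.4 km = 1740000 cm; RF denominator = ground / map = 1740000 / 19.7 ≈ 88325; RF = 1:88325

1:88325


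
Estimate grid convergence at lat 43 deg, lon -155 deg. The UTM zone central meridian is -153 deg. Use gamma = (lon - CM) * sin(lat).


gamma = (-155 - -153) * sin(43) = -2 * 0.681998 = -1.364 degrees

-1.364 degrees


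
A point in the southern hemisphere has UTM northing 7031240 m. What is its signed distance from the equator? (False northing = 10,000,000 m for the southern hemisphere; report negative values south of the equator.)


For southern: actual = 7031240 - 10000000 = -2968760 m

-2968760 m


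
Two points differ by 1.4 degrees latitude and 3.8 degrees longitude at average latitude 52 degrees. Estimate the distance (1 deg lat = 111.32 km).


dlat_km = 1.4 * 111.32 = 155.848
dlon_km = 3.8 * 111.32 * cos(52) ≈ 260.435
dist = sqrt(155.848^2 + 260.435^2) ≈ 303.5 km

303.5 km


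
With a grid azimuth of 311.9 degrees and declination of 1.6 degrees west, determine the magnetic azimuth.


magnetic azimuth = grid azimuth - declination (east +ve)
mag_az = 311.9 - -1.6 = 313.5 degrees

313.5 degrees


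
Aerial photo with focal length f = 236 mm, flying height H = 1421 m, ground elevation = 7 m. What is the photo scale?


scale = f / (H - h) = 236 mm / 1414 m = 236 / 1414000 = 1:5992

1:5992


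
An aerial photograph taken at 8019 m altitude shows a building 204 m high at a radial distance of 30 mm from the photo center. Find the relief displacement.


d = h * r / H = 204 * 30 / 8019 = 0.76 mm

0.76 mm


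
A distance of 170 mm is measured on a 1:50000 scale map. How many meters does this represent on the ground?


ground = 170 mm * 50000 / 1000 = 8500.0 m

8500.0 m


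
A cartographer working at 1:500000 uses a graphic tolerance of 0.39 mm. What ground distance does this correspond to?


ground = 0.39 mm * 500000 / 1000 = 195.0 m

195.0 m


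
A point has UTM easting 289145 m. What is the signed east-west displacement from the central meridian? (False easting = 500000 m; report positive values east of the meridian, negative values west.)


displacement = 289145 - 500000 = -210855 m

-210855 m


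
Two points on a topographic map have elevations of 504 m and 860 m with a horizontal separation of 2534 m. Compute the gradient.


gradient = (860 - 504) / 2534 = 356 / 2534 = 0.1405

0.1405


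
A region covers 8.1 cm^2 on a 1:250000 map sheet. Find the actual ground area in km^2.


ground_area = 8.1 * (250000/100)^2 = 50625000.0 m^2 = 50.625 km^2

50.625 km^2


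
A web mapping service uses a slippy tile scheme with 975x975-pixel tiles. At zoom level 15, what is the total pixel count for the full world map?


tiles per axis = 2^15 = 32768
total tiles = 32768^2 = 1073741824
pixels per axis = 32768 * 975 = 31948800
total pixels = 31948800^2 = 1020725821440000

1020725821440000 pixels


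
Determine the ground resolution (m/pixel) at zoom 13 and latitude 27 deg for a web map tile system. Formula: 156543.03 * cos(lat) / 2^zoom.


res = 156543.03 * cos(27) / 2^13 = 156543.03 * 0.89100652 / 8192 = 17.03 m/pixel

17.03 m/pixel


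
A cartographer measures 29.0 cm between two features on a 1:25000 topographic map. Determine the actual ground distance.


ground = 29.0 cm * 25000 / 100 = 7250.0 m = 7.25 km

7.25 km


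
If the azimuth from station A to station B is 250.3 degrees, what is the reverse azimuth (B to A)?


back azimuth = (250.3 + 180) mod 360 = 70.3 degrees

70.3 degrees


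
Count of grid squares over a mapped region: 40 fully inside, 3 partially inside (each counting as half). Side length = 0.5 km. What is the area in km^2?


effective squares = 40 + 3 * 0.5 = 41.5
area = 41.5 * 0.25 = 10.375 km^2

10.375 km^2


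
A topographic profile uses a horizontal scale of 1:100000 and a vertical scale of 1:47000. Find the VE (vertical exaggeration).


VE = horizontal_scale / vertical_scale = 100000 / 47000 ≈ 2.1

2.1x


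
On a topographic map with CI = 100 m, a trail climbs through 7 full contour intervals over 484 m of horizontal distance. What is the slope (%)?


elevation change = 7 * 100 = 700 m
slope = 700 / 484 * 100 = 144.6%

144.6%


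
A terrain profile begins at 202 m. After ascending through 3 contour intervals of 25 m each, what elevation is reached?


elevation = 202 + 3 * 25 = 277 m

277 m


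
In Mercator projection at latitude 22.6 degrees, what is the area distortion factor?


area_distortion = 1/cos^2(22.6) = 1.173

1.173


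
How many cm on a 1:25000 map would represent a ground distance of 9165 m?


map_cm = 9165 * 100 / 25000 = 36.66 cm

36.66 cm


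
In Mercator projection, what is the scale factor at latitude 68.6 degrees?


SF = 1 / cos(68.6) = 1 / 0.364877 = 2.741

2.741


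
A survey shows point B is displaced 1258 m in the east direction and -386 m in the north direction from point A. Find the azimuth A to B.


az = atan2(1258, -386) = 107.1 deg
adjusted to 0-360: 107.1 degrees

107.1 degrees


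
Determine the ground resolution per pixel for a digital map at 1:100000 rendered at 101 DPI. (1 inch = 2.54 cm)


pixel_cm = 2.54 / 101 ≈ 0.025149 cm
ground = pixel_cm * 100000 / 100 = 2.54 * 100000 / (101 * 100) = 254000 / 10100 ≈ 25.15 m

25.15 m


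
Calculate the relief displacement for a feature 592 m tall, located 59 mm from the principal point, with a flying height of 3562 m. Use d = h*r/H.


d = h * r / H = 592 * 59 / 3562 = 9.81 mm

9.81 mm


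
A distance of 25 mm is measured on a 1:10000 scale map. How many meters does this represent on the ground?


ground = 25 mm * 10000 / 1000 = 250.0 m

250.0 m


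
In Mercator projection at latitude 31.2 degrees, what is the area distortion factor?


area_distortion = 1/cos^2(31.2) = 1.367

1.367


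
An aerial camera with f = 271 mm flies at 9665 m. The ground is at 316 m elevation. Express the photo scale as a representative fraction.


scale = f / (H - h) = 271 mm / 9349 m = 271 / 9349000 = 1:34498

1:34498


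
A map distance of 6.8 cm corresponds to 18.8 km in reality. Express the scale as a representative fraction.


ground = 18.8 km = 1880000 cm; RF denominator = ground / map = 1880000 / 6.8 ≈ 276471; RF = 1:276471

1:276471


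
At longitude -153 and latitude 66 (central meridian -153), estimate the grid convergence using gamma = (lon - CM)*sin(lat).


gamma = (-153 - -153) * sin(66) = 0 * 0.913545 = 0.0 degrees

0.0 degrees


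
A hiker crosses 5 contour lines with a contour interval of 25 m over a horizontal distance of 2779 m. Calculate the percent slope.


elevation change = 5 * 25 = 125 m
slope = 125 / 2779 * 100 = 4.5%

4.5%


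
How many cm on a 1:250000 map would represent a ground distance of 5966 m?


map_cm = 5966 * 100 / 250000 = 2.3864 cm ≈ 2.39 cm

2.39 cm


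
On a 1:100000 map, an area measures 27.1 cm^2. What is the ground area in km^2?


ground_area = 27.1 * (100000/100)^2 = 27100000.0 m^2 = 27.1 km^2

27.1 km^2


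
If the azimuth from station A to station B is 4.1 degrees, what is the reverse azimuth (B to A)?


back azimuth = (4.1 + 180) mod 360 = 184.1 degrees

184.1 degrees


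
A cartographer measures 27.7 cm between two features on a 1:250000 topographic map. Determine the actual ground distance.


ground = 27.7 cm * 250000 / 100 = 69250.0 m = 69.25 km

69.25 km


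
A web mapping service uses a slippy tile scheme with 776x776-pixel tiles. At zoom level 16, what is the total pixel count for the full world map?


tiles per axis = 2^16 = 65536
total tiles = 65536^2 = 4294967296
pixels per axis = 65536 * 776 = 50855936
total pixels = 50855936^2 = 2586326226436096

2586326226436096 pixels


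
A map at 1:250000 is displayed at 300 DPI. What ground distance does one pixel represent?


pixel_cm = 2.54 / 300 ≈ 0.008467 cm
ground = pixel_cm * 250000 / 100 = 2.54 * 250000 / (300 * 100) = 635000 / 30000 ≈ 21.17 m

21.17 m


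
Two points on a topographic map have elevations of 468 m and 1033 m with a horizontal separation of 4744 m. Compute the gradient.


gradient = (1033 - 468) / 4744 = 565 / 4744 = 0.1191

0.1191


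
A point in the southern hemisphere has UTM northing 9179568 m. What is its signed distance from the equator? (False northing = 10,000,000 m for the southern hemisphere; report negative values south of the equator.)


For southern: actual = 9179568 - 10000000 = -820432 m

-820432 m


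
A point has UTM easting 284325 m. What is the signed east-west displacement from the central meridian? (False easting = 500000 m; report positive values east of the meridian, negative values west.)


displacement = 284325 - 500000 = -215675 m

-215675 m


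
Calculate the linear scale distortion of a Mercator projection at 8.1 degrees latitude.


SF = 1 / cos(8.1) = 1 / 0.990024 = 1.01

1.01


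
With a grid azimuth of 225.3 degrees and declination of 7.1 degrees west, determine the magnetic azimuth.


magnetic azimuth = grid azimuth - declination (east +ve)
mag_az = 225.3 - -7.1 = 232.4 degrees

232.4 degrees


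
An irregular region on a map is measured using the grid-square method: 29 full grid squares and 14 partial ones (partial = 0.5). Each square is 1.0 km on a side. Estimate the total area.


effective squares = 29 + 14 * 0.5 = 36.0
area = 36.0 * 1.0 = 36.0 km^2

36.0 km^2


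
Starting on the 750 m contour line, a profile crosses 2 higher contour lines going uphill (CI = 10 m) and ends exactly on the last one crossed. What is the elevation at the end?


elevation = 750 + 2 * 10 = 770 m

770 m


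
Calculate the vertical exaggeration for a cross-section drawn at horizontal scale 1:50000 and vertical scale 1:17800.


VE = horizontal_scale / vertical_scale = 50000 / 17800 ≈ 2.8

2.8x


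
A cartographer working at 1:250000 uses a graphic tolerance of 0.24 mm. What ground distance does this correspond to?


ground = 0.24 mm * 250000 / 1000 = 60.0 m

60.0 m


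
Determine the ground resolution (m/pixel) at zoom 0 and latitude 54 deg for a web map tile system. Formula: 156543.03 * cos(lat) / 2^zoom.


res = 156543.03 * cos(54) / 2^0 = 156543.03 * 0.58778525 / 1 = 92013.68 m/pixel

92013.68 m/pixel


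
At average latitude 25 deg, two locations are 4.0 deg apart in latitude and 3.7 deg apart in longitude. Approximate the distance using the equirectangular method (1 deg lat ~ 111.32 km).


dlat_km = 4.0 * 111.32 = 445.28
dlon_km = 3.7 * 111.32 * cos(25) ≈ 373.294
dist = sqrt(445.28^2 + 373.294^2) ≈ 581.1 km

581.1 km


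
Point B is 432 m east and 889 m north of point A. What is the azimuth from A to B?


az = atan2(432, 889) = 25.9 deg
adjusted to 0-360: 25.9 degrees

25.9 degrees


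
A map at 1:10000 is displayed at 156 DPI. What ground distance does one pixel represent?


pixel_cm = 2.54 / 156 ≈ 0.016282 cm
ground = pixel_cm * 10000 / 100 = 2.54 * 10000 / (156 * 100) = 25400 / 15600 ≈ 1.63 m

1.63 m


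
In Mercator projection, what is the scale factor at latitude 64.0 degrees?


SF = 1 / cos(64.0) = 1 / 0.438371 = 2.281

2.281


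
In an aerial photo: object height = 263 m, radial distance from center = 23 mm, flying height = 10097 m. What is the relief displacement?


d = h * r / H = 263 * 23 / 10097 = 0.6 mm

0.6 mm


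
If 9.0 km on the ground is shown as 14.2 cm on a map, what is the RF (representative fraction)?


ground = 9.0 km = 900000 cm; RF denominator = ground / map = 900000 / 14.2 ≈ 63380; RF = 1:63380

1:63380


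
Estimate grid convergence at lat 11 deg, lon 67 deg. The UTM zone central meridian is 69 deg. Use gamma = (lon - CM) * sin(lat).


gamma = (67 - 69) * sin(11) = -2 * 0.190809 = -0.382 degrees

-0.382 degrees


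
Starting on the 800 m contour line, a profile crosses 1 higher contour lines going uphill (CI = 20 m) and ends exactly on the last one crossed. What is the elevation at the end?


elevation = 800 + 1 * 20 = 820 m

820 m


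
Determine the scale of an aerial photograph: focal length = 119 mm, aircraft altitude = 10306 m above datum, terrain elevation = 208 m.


scale = f / (H - h) = 119 mm / 10098 m = 119 / 10098000 = 1:84857

1:84857


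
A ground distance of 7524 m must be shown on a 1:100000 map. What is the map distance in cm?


map_cm = 7524 * 100 / 100000 = 7.524 cm ≈ 7.52 cm

7.52 cm


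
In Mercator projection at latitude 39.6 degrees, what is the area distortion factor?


area_distortion = 1/cos^2(39.6) = 1.684

1.684


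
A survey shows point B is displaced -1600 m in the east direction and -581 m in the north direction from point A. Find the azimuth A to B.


az = atan2(-1600, -581) = -110.0 deg
adjusted to 0-360: 250.0 degrees

250.0 degrees


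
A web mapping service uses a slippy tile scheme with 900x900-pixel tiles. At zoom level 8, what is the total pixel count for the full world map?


tiles per axis = 2^8 = 256
total tiles = 256^2 = 65536
pixels per axis = 256 * 900 = 230400
total pixels = 230400^2 = 53084160000

53084160000 pixels


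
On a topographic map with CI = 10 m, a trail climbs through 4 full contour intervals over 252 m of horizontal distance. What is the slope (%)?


elevation change = 4 * 10 = 40 m
slope = 40 / 252 * 100 = 15.9%

15.9%


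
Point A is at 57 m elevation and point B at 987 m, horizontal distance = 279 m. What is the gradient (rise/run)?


gradient = (987 - 57) / 279 = 930 / 279 = 3.3333

3.3333


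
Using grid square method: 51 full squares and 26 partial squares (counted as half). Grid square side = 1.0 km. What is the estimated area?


effective squares = 51 + 26 * 0.5 = 64.0
area = 64.0 * 1.0 = 64.0 km^2

64.0 km^2


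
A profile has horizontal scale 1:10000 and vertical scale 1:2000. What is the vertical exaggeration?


VE = horizontal_scale / vertical_scale = 10000 / 2000 = 5.0

5.0x


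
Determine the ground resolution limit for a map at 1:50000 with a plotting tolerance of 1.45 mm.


ground = 1.45 mm * 50000 / 1000 = 72.5 m

72.5 m


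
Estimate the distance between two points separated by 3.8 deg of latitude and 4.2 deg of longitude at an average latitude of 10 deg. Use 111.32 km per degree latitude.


dlat_km = 3.8 * 111.32 = 423.016
dlon_km = 4.2 * 111.32 * cos(10) ≈ 460.441
dist = sqrt(423.016^2 + 460.441^2) ≈ 625.3 km

625.3 km


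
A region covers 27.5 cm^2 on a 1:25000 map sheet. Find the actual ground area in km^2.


ground_area = 27.5 * (25000/100)^2 = 1718750.0 m^2 = 1.71875 km^2 ≈ 1.719 km^2

1.719 km^2


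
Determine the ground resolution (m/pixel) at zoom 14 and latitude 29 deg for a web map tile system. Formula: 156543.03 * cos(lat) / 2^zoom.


res = 156543.03 * cos(29) / 2^14 = 156543.03 * 0.87461971 / 16384 = 8.36 m/pixel

8.36 m/pixel


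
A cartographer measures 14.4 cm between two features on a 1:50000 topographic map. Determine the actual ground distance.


ground = 14.4 cm * 50000 / 100 = 7200.0 m = 7.2 km

7.2 km


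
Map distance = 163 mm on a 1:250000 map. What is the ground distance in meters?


ground = 163 mm * 250000 / 1000 = 40750.0 m

40750.0 m


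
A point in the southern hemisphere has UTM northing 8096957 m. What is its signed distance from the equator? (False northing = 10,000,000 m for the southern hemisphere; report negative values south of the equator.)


For southern: actual = 8096957 - 10000000 = -1903043 m

-1903043 m


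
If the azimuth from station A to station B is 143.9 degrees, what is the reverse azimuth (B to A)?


back azimuth = (143.9 + 180) mod 360 = 323.9 degrees

323.9 degrees


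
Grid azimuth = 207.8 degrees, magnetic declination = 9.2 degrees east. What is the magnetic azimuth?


magnetic azimuth = grid azimuth - declination (east +ve)
mag_az = 207.8 - 9.2 = 198.6 degrees

198.6 degrees


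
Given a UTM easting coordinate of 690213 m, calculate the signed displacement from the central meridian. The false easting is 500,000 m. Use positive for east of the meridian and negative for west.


displacement = 690213 - 500000 = 190213 m

190213 m


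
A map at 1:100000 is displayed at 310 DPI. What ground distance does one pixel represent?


pixel_cm = 2.54 / 310 ≈ 0.008194 cm
ground = pixel_cm * 100000 / 100 = 2.54 * 100000 / (310 * 100) = 254000 / 31000 ≈ 8.19 m

8.19 m


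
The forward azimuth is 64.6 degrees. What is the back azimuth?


back azimuth = (64.6 + 180) mod 360 = 244.6 degrees

244.6 degrees


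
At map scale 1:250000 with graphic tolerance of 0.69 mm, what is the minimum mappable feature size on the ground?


ground = 0.69 mm * 250000 / 1000 = 172.5 m

172.5 m


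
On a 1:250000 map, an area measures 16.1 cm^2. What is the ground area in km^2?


ground_area = 16.1 * (250000/100)^2 = 100625000.0 m^2 = 100.625 km^2

100.625 km^2


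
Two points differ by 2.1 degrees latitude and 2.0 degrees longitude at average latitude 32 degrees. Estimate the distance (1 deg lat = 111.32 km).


dlat_km = 2.1 * 111.32 = 233.772
dlon_km = 2.0 * 111.32 * cos(32) ≈ 188.809
dist = sqrt(233.772^2 + 188.809^2) ≈ 300.5 km

300.5 km


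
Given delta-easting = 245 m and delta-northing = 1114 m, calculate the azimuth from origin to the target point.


az = atan2(245, 1114) = 12.4 deg
adjusted to 0-360: 12.4 degrees

12.4 degrees


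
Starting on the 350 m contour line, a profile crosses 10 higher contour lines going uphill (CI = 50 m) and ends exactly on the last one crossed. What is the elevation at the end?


elevation = 350 + 10 * 50 = 850 m

850 m


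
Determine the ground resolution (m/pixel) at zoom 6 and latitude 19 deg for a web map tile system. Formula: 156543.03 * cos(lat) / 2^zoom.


res = 156543.03 * cos(19) / 2^6 = 156543.03 * 0.94551858 / 64 = 2312.72 m/pixel

2312.72 m/pixel


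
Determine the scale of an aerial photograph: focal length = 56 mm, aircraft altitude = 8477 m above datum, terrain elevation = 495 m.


scale = f / (H - h) = 56 mm / 7982 m = 56 / 7982000 = 1:142536

1:142536


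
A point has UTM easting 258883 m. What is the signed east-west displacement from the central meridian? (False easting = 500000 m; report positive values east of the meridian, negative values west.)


displacement = 258883 - 500000 = -241117 m

-241117 m


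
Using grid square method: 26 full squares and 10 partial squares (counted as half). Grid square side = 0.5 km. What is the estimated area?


effective squares = 26 + 10 * 0.5 = 31.0
area = 31.0 * 0.25 = 7.75 km^2

7.75 km^2


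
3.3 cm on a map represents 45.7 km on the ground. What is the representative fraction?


ground = 45.7 km = 4570000 cm; RF denominator = ground / map = 4570000 / 3.3 ≈ 1384848; RF = 1:1384848

1:1384848


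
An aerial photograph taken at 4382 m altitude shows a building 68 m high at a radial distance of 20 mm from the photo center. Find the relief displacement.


d = h * r / H = 68 * 20 / 4382 = 0.31 mm

0.31 mm


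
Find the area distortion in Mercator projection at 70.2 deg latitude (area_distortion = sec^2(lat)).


area_distortion = 1/cos^2(70.2) = 8.715

8.715


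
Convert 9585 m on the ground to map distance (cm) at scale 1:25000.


map_cm = 9585 * 100 / 25000 = 38.34 cm

38.34 cm


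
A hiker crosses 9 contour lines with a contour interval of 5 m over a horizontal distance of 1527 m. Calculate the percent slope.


elevation change = 9 * 5 = 45 m
slope = 45 / 1527 * 100 = 2.9%

2.9%


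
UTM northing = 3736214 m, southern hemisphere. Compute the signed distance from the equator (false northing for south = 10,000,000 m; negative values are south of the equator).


For southern: actual = 3736214 - 10000000 = -6263786 m

-6263786 m


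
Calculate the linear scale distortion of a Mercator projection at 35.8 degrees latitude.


SF = 1 / cos(35.8) = 1 / 0.811064 = 1.233

1.233


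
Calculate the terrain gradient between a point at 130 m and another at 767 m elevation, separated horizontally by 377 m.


gradient = (767 - 130) / 377 = 637 / 377 = 1.6897

1.6897


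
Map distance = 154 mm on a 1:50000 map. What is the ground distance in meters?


ground = 154 mm * 50000 / 1000 = 7700.0 m

7700.0 m


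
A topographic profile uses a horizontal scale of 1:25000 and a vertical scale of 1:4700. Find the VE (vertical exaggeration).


VE = horizontal_scale / vertical_scale = 25000 / 4700 ≈ 5.3

5.3x


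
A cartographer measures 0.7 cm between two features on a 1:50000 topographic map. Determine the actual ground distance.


ground = 0.7 cm * 50000 / 100 = 350.0 m

350.0 m


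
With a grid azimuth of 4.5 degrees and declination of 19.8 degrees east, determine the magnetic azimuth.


magnetic azimuth = grid azimuth - declination (east +ve)
mag_az = 4.5 - 19.8 = 344.7 degrees

344.7 degrees


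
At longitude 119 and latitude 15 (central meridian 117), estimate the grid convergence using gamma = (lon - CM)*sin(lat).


gamma = (119 - 117) * sin(15) = 2 * 0.258819 = 0.518 degrees

0.518 degrees


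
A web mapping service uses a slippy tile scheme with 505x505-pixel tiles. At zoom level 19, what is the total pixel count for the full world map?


tiles per axis = 2^19 = 524288
total tiles = 524288^2 = 274877906944
pixels per axis = 524288 * 505 = 264765440
total pixels = 264765440^2 = 70100738218393600

70100738218393600 pixels


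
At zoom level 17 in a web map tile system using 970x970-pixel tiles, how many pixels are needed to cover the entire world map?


tiles per axis = 2^17 = 131072
total tiles = 131072^2 = 17179869184
pixels per axis = 131072 * 970 = 127139840
total pixels = 127139840^2 = 16164538915225600

16164538915225600 pixels


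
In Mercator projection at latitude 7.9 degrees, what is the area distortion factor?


area_distortion = 1/cos^2(7.9) = 1.019

1.019


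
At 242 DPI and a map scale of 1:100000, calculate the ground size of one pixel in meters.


pixel_cm = 2.54 / 242 ≈ 0.010496 cm
ground = pixel_cm * 100000 / 100 = 2.54 * 100000 / (242 * 100) = 254000 / 24200 ≈ 10.5 m

10.5 m


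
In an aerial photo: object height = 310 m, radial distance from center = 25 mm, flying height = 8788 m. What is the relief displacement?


d = h * r / H = 310 * 25 / 8788 = 0.88 mm

0.88 mm


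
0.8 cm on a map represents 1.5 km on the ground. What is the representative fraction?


ground = 1.5 km = 150000 cm; RF denominator = ground / map = 150000 / 0.8 = 187500; RF = 1:187500

1:187500


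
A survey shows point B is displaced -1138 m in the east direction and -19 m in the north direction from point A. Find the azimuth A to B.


az = atan2(-1138, -19) = -91.0 deg
adjusted to 0-360: 269.0 degrees

269.0 degrees


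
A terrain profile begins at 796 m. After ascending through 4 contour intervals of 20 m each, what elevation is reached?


elevation = 796 + 4 * 20 = 876 m

876 m


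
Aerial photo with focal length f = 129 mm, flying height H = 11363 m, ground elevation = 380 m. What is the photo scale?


scale = f / (H - h) = 129 mm / 10983 m = 129 / 10983000 = 1:85140

1:85140


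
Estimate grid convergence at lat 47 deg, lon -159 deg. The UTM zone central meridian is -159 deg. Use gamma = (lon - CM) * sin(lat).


gamma = (-159 - -159) * sin(47) = 0 * 0.731354 = 0.0 degrees

0.0 degrees


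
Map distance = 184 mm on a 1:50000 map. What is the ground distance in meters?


ground = 184 mm * 50000 / 1000 = 9200.0 m

9200.0 m


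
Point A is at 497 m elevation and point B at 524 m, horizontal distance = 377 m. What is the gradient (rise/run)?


gradient = (524 - 497) / 377 = 27 / 377 = 0.0716

0.0716


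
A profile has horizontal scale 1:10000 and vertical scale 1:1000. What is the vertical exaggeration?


VE = horizontal_scale / vertical_scale = 10000 / 1000 = 10.0

10.0x


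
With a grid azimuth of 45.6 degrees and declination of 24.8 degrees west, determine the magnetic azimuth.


magnetic azimuth = grid azimuth - declination (east +ve)
mag_az = 45.6 - -24.8 = 70.4 degrees

70.4 degrees


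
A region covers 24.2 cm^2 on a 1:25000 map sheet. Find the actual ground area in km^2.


ground_area = 24.2 * (25000/100)^2 = 1512500.0 m^2 = 1.5125 km^2 ≈ 1.513 km^2

1.513 km^2


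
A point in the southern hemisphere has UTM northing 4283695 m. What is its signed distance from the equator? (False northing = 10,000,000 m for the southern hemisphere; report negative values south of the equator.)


For southern: actual = 4283695 - 10000000 = -5716305 m

-5716305 m


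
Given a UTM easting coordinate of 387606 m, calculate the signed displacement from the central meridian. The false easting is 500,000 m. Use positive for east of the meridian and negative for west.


displacement = 387606 - 500000 = -112394 m

-112394 m


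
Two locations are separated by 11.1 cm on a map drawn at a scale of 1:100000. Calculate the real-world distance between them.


ground = 11.1 cm * 100000 / 100 = 11100.0 m = 11.1 km

11.1 km


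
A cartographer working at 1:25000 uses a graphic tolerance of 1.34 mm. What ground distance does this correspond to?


ground = 1.34 mm * 25000 / 1000 = 33.5 m

33.5 m


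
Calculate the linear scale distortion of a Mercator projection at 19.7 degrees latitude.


SF = 1 / cos(19.7) = 1 / 0.941471 = 1.062

1.062


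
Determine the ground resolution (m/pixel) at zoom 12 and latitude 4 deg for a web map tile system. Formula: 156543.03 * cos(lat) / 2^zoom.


res = 156543.03 * cos(4) / 2^12 = 156543.03 * 0.99756405 / 4096 = 38.13 m/pixel

38.13 m/pixel


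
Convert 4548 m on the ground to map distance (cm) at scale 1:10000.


map_cm = 4548 * 100 / 10000 = 45.48 cm

45.48 cm


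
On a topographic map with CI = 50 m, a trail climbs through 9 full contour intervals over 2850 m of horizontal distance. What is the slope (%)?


elevation change = 9 * 50 = 450 m
slope = 450 / 2850 * 100 = 15.8%

15.8%


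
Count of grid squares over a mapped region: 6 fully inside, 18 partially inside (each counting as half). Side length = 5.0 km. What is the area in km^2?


effective squares = 6 + 18 * 0.5 = 15.0
area = 15.0 * 25.0 = 375.0 km^2

375.0 km^2


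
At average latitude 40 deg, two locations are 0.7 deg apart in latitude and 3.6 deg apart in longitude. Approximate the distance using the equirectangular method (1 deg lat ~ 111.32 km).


dlat_km = 0.7 * 111.32 = 77.924
dlon_km = 3.6 * 111.32 * cos(40) ≈ 306.994
dist = sqrt(77.924^2 + 306.994^2) ≈ 316.7 km

316.7 km


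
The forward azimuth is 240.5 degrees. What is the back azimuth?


back azimuth = (240.5 + 180) mod 360 = 60.5 degrees

60.5 degrees


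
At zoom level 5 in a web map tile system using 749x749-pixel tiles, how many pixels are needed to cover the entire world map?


tiles per axis = 2^5 = 32
total tiles = 32^2 = 1024
pixels per axis = 32 * 749 = 23968
total pixels = 23968^2 = 574465024

574465024 pixels


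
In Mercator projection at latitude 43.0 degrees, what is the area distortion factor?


area_distortion = 1/cos^2(43.0) = 1.87

1.87


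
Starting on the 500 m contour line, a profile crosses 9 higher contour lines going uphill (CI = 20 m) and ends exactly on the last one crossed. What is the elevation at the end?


elevation = 500 + 9 * 20 = 680 m

680 m


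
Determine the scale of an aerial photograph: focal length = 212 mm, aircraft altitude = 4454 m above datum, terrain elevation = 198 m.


scale = f / (H - h) = 212 mm / 4256 m = 212 / 4256000 = 1:20075

1:20075


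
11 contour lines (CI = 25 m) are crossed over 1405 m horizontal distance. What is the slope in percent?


elevation change = 11 * 25 = 275 m
slope = 275 / 1405 * 100 = 19.6%

19.6%


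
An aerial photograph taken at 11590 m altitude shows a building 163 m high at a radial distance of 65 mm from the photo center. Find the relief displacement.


d = h * r / H = 163 * 65 / 11590 = 0.91 mm

0.91 mm


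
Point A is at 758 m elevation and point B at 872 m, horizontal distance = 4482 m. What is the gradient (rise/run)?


gradient = (872 - 758) / 4482 = 114 / 4482 = 0.0254

0.0254


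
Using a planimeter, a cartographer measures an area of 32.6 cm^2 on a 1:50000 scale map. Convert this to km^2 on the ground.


ground_area = 32.6 * (50000/100)^2 = 8150000.0 m^2 = 8.15 km^2

8.15 km^2


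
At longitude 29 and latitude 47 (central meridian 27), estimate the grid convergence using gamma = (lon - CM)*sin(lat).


gamma = (29 - 27) * sin(47) = 2 * 0.731354 = 1.463 degrees

1.463 degrees


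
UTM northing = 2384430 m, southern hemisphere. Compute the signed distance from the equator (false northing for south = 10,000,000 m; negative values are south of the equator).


For southern: actual = 2384430 - 10000000 = -7615570 m

-7615570 m


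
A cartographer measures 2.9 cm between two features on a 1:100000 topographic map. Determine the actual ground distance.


ground = 2.9 cm * 100000 / 100 = 2900.0 m = 2.9 km

2.9 km


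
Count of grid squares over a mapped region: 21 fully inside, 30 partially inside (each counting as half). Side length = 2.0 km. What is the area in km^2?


effective squares = 21 + 30 * 0.5 = 36.0
area = 36.0 * 4.0 = 144.0 km^2

144.0 km^2


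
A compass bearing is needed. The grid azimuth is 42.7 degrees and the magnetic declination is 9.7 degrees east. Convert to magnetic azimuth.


magnetic azimuth = grid azimuth - declination (east +ve)
mag_az = 42.7 - 9.7 = 33.0 degrees

33.0 degrees


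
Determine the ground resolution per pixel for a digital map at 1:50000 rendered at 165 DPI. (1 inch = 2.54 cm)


pixel_cm = 2.54 / 165 ≈ 0.015394 cm
ground = pixel_cm * 50000 / 100 = 2.54 * 50000 / (165 * 100) = 127000 / 16500 ≈ 7.7 m

7.7 m


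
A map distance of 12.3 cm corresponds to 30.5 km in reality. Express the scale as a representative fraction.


ground = 30.5 km = 3050000 cm; RF denominator = ground / map = 3050000 / 12.3 ≈ 247967; RF = 1:247967

1:247967


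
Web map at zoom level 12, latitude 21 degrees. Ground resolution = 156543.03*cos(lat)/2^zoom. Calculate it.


res = 156543.03 * cos(21) / 2^12 = 156543.03 * 0.93358043 / 4096 = 35.68 m/pixel

35.68 m/pixel


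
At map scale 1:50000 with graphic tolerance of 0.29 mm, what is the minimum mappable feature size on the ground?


ground = 0.29 mm * 50000 / 1000 = 14.5 m

14.5 m


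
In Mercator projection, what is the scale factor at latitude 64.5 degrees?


SF = 1 / cos(64.5) = 1 / 0.430511 = 2.323

2.323


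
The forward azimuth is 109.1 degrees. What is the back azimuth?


back azimuth = (109.1 + 180) mod 360 = 289.1 degrees

289.1 degrees


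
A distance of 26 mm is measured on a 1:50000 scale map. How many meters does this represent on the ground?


ground = 26 mm * 50000 / 1000 = 1300.0 m

1300.0 m


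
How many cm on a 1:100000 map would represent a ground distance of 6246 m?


map_cm = 6246 * 100 / 100000 = 6.246 cm ≈ 6.25 cm

6.25 cm


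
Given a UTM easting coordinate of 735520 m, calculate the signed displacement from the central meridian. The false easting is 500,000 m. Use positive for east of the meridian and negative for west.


displacement = 735520 - 500000 = 235520 m

235520 m


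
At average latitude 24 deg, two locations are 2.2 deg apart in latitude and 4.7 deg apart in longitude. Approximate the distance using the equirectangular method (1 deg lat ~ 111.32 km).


dlat_km = 2.2 * 111.32 = 244.904
dlon_km = 4.7 * 111.32 * cos(24) ≈ 477.971
dist = sqrt(244.904^2 + 477.971^2) ≈ 537.1 km

537.1 km


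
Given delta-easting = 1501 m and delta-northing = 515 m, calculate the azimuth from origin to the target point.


az = atan2(1501, 515) = 71.1 deg
adjusted to 0-360: 71.1 degrees

71.1 degrees


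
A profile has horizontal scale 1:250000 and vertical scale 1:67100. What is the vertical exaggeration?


VE = horizontal_scale / vertical_scale = 250000 / 67100 ≈ 3.7

3.7x


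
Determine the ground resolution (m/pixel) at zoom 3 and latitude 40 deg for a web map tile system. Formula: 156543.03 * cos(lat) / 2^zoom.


res = 156543.03 * cos(40) / 2^3 = 156543.03 * 0.76604444 / 8 = 14989.86 m/pixel

14989.86 m/pixel


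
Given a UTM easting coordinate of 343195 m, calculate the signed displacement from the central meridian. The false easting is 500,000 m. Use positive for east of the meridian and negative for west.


displacement = 343195 - 500000 = -156805 m

-156805 m


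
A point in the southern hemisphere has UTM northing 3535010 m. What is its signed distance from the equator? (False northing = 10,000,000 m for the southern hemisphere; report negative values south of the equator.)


For southern: actual = 3535010 - 10000000 = -6464990 m

-6464990 m


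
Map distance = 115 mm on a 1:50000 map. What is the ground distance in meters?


ground = 115 mm * 50000 / 1000 = 5750.0 m

5750.0 m


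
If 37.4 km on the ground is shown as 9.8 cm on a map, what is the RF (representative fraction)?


ground = 37.4 km = 3740000 cm; RF denominator = ground / map = 3740000 / 9.8 ≈ 381633; RF = 1:381633

1:381633


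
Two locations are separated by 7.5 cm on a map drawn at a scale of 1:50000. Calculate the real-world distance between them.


ground = 7.5 cm * 50000 / 100 = 3750.0 m = 3.75 km

3.75 km


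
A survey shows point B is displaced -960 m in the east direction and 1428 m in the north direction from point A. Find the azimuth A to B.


az = atan2(-960, 1428) = -33.9 deg
adjusted to 0-360: 326.1 degrees

326.1 degrees


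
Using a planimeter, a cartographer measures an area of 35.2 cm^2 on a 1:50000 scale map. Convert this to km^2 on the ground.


ground_area = 35.2 * (50000/100)^2 = 8800000.0 m^2 = 8.8 km^2

8.8 km^2


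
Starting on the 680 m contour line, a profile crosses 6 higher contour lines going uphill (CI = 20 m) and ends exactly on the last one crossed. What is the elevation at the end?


elevation = 680 + 6 * 20 = 800 m

800 m


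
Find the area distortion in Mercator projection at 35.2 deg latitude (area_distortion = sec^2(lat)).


area_distortion = 1/cos^2(35.2) = 1.498

1.498


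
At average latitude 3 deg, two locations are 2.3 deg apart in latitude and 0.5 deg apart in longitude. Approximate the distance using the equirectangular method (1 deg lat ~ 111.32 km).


dlat_km = 2.3 * 111.32 = 256.036
dlon_km = 0.5 * 111.32 * cos(3) ≈ 55.584
dist = sqrt(256.036^2 + 55.584^2) ≈ 262.0 km

262.0 km


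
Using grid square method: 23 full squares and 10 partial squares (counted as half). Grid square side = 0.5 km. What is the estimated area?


effective squares = 23 + 10 * 0.5 = 28.0
area = 28.0 * 0.25 = 7.0 km^2

7.0 km^2


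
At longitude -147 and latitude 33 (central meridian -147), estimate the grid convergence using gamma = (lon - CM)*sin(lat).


gamma = (-147 - -147) * sin(33) = 0 * 0.544639 = 0.0 degrees

0.0 degrees


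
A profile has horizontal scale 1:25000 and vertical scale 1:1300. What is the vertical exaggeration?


VE = horizontal_scale / vertical_scale = 25000 / 1300 ≈ 19.2

19.2x


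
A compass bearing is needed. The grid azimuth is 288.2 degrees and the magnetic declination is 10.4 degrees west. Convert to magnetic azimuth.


magnetic azimuth = grid azimuth - declination (east +ve)
mag_az = 288.2 - -10.4 = 298.6 degrees

298.6 degrees


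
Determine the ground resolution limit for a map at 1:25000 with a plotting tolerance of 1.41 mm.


ground = 1.41 mm * 25000 / 1000 = 35.25 m

35.25 m


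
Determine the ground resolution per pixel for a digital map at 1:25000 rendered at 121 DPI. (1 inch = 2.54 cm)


pixel_cm = 2.54 / 121 ≈ 0.020992 cm
ground = pixel_cm * 25000 / 100 = 2.54 * 25000 / (121 * 100) = 63500 / 12100 ≈ 5.25 m

5.25 m


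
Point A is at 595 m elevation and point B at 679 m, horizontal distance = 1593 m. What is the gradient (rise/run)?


gradient = (679 - 595) / 1593 = 84 / 1593 = 0.0527

0.0527


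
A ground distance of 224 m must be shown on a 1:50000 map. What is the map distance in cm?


map_cm = 224 * 100 / 50000 = 0.448 cm ≈ 0.45 cm

0.45 cm
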